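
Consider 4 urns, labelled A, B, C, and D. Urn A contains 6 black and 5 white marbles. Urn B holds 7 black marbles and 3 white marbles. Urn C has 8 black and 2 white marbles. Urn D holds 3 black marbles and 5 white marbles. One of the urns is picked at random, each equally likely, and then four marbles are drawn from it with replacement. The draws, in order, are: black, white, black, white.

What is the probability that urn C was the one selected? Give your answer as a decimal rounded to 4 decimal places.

0.1376

Compute the likelihood of the observed sequence for each case: P(data | urn A) = (6/11)(5/11)(6/11)(5/11) = 0.061471; P(data | urn B) = (7/10)(3/10)(7/10)(3/10) = 0.0441; P(data | urn C) = (8/10)(2/10)(8/10)(2/10) = 0.0256; P(data | urn D) = (3/8)(5/8)(3/8)(5/8) = 0.054932.
The prior-weighted likelihoods are 1/4 · 0.061471 = 0.015368, 1/4 · 0.0441 = 0.011025, 1/4 · 0.0256 = 0.0064, 1/4 · 0.054932 = 0.013733; these sum to 0.046526.
By Bayes' rule, P(urn C | data) = (0.0064) / (0.046526) = 0.13756.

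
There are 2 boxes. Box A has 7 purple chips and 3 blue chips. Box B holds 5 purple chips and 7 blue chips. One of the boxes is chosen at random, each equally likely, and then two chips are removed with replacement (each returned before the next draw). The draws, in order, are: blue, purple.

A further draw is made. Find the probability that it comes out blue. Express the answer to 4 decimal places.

0.4520

The likelihood of the observed sequence under each hypothesis: P(data | box A) = (3/10)(7/10) = 0.21; P(data | box B) = (7/12)(5/12) = 0.24306.
The prior-weighted likelihoods are 1/2 · 0.21 = 0.105, 1/2 · 0.24306 = 0.12153; with total 0.22653.
Normalising, the posterior is P(box A | data) = 0.46352, P(box B | data) = 0.53648.
The predictive probability is P(blue next | data) = (3/10)(0.46352) + (7/12)(0.53648) = 0.452.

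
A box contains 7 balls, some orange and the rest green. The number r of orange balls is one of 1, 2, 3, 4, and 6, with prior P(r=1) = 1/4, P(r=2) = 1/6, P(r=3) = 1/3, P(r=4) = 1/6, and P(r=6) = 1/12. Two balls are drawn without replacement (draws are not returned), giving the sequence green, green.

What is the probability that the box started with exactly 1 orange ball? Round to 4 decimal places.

Compute the likelihood of the observed sequence for each case: P(data | r = 1) = (6/7)(5/6) = 5/7; P(data | r = 2) = (5/7)(4/6) = 10/21; P(data | r = 3) = (4/7)(3/6) = 2/7; P(data | r = 4) = (3/7)(2/6) = 1/7; P(data | r = 6) = (1/7)(0/6) = 0.
The prior-weighted likelihoods are 1/4 · 5/7 = 5/28, 1/6 · 10/21 = 5/63, 1/3 · 2/7 = 2/21, 1/6 · 1/7 = 1/42, 1/12 · 0 = 0; with total 95/252.
Hence P(r = 1 | data) = (5/28) / (95/252) = 9/19.

0.4737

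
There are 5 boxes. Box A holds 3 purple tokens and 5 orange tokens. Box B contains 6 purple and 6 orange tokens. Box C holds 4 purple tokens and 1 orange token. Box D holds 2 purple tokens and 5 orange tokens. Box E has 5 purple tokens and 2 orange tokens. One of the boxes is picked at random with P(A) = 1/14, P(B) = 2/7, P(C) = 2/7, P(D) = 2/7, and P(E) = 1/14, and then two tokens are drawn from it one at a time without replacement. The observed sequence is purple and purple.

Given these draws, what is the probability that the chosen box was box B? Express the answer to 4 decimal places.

0.2227

The likelihood of the observed sequence under each hypothesis: P(data | box A) = (3/8)(2/7) = 0.10714; P(data | box B) = (6/12)(5/11) = 0.22727; P(data | box C) = (4/5)(3/4) = 0.6; P(data | box D) = (2/7)(1/6) = 0.047619; P(data | box E) = (5/7)(4/6) = 0.47619.
Multiplying each by its prior: 1/14 · 0.10714 = 0.0076531, 2/7 · 0.22727 = 0.064935, 2/7 · 0.6 = 0.17143, 2/7 · 0.047619 = 0.013605, 1/14 · 0.47619 = 0.034014; summing to 0.29164.
By Bayes' rule, P(box B | data) = (0.064935) / (0.29164) = 0.22266.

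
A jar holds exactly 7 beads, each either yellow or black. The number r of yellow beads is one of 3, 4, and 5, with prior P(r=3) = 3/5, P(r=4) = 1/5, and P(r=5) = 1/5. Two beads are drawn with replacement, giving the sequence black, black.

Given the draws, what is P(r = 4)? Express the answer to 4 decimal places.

Compute the likelihood of the observed sequence for each case: P(data | r = 3) = (4/7)(4/7) = 16/49; P(data | r = 4) = (3/7)(3/7) = 9/49; P(data | r = 5) = (2/7)(2/7) = 4/49.
Multiplying each by its prior: 3/5 · 16/49 = 48/245, 1/5 · 9/49 = 9/245, 1/5 · 4/49 = 4/245; summing to 61/245.
Therefore the posterior P(r = 4 | data) = (9/245) / (61/245) = 9/61.

0.1475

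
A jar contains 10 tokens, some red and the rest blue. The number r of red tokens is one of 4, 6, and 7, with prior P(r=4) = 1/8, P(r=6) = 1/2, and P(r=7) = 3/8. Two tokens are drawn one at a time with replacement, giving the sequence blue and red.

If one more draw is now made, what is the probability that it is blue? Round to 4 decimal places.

0.3918

Under each hypothesis, the probability of the observed sequence is: P(data | r = 4) = (6/10)(4/10) = 6/25; P(data | r = 6) = (4/10)(6/10) = 6/25; P(data | r = 7) = (3/10)(7/10) = 21/100.
Multiplying each by its prior: 1/8 · 6/25 = 3/100, 1/2 · 6/25 = 3/25, 3/8 · 21/100 = 63/800; these sum to 183/800.
Normalising, the posterior is P(r = 4 | data) = 8/61, P(r = 6 | data) = 32/61, P(r = 7 | data) = 21/61.
So P(blue next | data) = Σ P(blue next | H) P(H | data) = (3/5)(8/61) + (2/5)(32/61) + (3/10)(21/61) = 239/610.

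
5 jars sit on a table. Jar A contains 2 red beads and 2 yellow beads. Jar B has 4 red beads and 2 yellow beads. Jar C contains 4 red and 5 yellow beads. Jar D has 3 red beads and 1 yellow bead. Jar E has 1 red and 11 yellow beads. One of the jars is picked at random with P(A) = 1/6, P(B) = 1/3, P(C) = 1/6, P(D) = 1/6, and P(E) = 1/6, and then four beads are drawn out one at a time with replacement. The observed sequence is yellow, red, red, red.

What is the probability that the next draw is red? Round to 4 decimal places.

0.6359

Under each hypothesis, the probability of the observed sequence is: P(data | jar A) = (2/4)(2/4)(2/4)(2/4) = 0.0625; P(data | jar B) = (2/6)(4/6)(4/6)(4/6) = 0.098765; P(data | jar C) = (5/9)(4/9)(4/9)(4/9) = 0.048773; P(data | jar D) = (1/4)(3/4)(3/4)(3/4) = 0.10547; P(data | jar E) = (11/12)(1/12)(1/12)(1/12) = 0.00053048.
Multiplying each by its prior: 1/6 · 0.0625 = 0.010417, 1/3 · 0.098765 = 0.032922, 1/6 · 0.048773 = 0.0081288, 1/6 · 0.10547 = 0.017578, 1/6 · 0.00053048 = 8.8413e-05; with total 0.069134.
The posterior is then P(jar A | data) = 0.15067, P(jar B | data) = 0.4762, P(jar C | data) = 0.11758, P(jar D | data) = 0.25426, P(jar E | data) = 0.0012789.
Averaging over the posterior, P(red next | data) = (1/2)(0.15067) + (2/3)(0.4762) + (4/9)(0.11758) + (3/4)(0.25426) + (1/12)(0.0012789) = 0.63587.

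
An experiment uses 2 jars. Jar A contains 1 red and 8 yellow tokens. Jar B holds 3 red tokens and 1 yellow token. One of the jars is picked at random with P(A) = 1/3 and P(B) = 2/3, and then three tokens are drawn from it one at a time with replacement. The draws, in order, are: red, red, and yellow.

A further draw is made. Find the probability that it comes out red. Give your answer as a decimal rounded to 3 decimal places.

0.726

For each hypothesis, P(data | H) works out to: P(data | jar A) = (1/9)(1/9)(8/9) = 0.010974; P(data | jar B) = (3/4)(3/4)(1/4) = 0.14062.
The prior-weighted likelihoods are 1/3 · 0.010974 = 0.003658, 2/3 · 0.14062 = 0.09375; with total 0.097408.
Dividing through by the total gives posterior P(jar A | data) = 0.037553, P(jar B | data) = 0.96245.
So P(red next | data) = Σ P(red next | H) P(H | data) = (1/9)(0.037553) + (3/4)(0.96245) = 0.72601.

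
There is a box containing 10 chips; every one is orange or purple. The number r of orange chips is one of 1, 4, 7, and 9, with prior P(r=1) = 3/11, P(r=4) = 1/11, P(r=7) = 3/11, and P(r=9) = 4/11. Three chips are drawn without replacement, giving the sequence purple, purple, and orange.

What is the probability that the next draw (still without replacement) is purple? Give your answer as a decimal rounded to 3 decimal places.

Compute the likelihood of the observed sequence for each case: P(data | r = 1) = (9/10)(8/9)(1/8) = 1/10; P(data | r = 4) = (6/10)(5/9)(4/8) = 1/6; P(data | r = 7) = (3/10)(2/9)(7/8) = 7/120; P(data | r = 9) = (1/10)(0/9) = 0.
Multiplying each by its prior: 3/11 · 1/10 = 3/110, 1/11 · 1/6 = 1/66, 3/11 · 7/120 = 7/440, 4/11 · 0 = 0; with total 7/120.
Dividing through by the total gives posterior P(r = 1 | data) = 36/77, P(r = 4 | data) = 20/77, P(r = 7 | data) = 3/11, P(r = 9 | data) = 0.
Averaging over the posterior, P(purple next | data) = (1)(36/77) + (4/7)(20/77) + (1/7)(3/11) = 353/539.

0.655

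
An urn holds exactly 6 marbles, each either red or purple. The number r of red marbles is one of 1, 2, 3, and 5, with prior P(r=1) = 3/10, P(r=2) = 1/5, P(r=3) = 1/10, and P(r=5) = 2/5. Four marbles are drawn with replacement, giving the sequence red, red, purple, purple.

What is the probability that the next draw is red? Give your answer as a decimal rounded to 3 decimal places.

0.466

Under each hypothesis, the probability of the observed sequence is: P(data | r = 1) = (1/6)(1/6)(5/6)(5/6) = 0.01929; P(data | r = 2) = (2/6)(2/6)(4/6)(4/6) = 0.049383; P(data | r = 3) = (3/6)(3/6)(3/6)(3/6) = 0.0625; P(data | r = 5) = (5/6)(5/6)(1/6)(1/6) = 0.01929.
The prior-weighted likelihoods are 3/10 · 0.01929 = 0.005787, 1/5 · 0.049383 = 0.0098765, 1/10 · 0.0625 = 0.00625, 2/5 · 0.01929 = 0.007716; with total 0.02963.
The posterior is then P(r = 1 | data) = 0.19531, P(r = 2 | data) = 0.33333, P(r = 3 | data) = 0.21094, P(r = 5 | data) = 0.26042.
Averaging over the posterior, P(red next | data) = (1/6)(0.19531) + (1/3)(0.33333) + (1/2)(0.21094) + (5/6)(0.26042) = 0.46615.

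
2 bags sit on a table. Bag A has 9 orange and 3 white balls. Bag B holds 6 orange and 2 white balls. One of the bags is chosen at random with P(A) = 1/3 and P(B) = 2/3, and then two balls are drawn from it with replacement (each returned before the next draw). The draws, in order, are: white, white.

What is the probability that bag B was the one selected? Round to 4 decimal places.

0.6667

The likelihood of the observed sequence under each hypothesis: P(data | bag A) = (3/12)(3/12) = 1/16; P(data | bag B) = (2/8)(2/8) = 1/16.
Multiplying each by its prior: 1/3 · 1/16 = 1/48, 2/3 · 1/16 = 1/24; these sum to 1/16.
So P(bag B | data) = (1/24) / (1/16) = 2/3.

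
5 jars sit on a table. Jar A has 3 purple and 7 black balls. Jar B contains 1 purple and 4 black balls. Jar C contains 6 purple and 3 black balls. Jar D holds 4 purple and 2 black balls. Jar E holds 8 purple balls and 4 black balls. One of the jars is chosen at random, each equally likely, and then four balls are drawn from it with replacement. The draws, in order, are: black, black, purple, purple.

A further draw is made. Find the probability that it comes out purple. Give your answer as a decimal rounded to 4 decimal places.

0.5376

For each hypothesis, P(data | H) works out to: P(data | jar A) = (7/10)(7/10)(3/10)(3/10) = 0.0441; P(data | jar B) = (4/5)(4/5)(1/5)(1/5) = 0.0256; P(data | jar C) = (3/9)(3/9)(6/9)(6/9) = 0.049383; P(data | jar D) = (2/6)(2/6)(4/6)(4/6) = 0.049383; P(data | jar E) = (4/12)(4/12)(8/12)(8/12) = 0.049383.
Weighting by the prior gives 1/5 · 0.0441 = 0.00882, 1/5 · 0.0256 = 0.00512, 1/5 · 0.049383 = 0.0098765, 1/5 · 0.049383 = 0.0098765, 1/5 · 0.049383 = 0.0098765; summing to 0.04357.
Normalising, the posterior is P(jar A | data) = 0.20243, P(jar B | data) = 0.11751, P(jar C | data) = 0.22668, P(jar D | data) = 0.22668, P(jar E | data) = 0.22668.
The predictive probability is P(purple next | data) = (3/10)(0.20243) + (1/5)(0.11751) + (2/3)(0.22668) + (2/3)(0.22668) + (2/3)(0.22668) = 0.5376.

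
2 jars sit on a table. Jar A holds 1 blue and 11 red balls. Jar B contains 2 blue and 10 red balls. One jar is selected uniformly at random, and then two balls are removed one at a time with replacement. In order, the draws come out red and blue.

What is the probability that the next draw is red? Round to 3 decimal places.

0.863

For each hypothesis, P(data | H) works out to: P(data | jar A) = (11/12)(1/12) = 11/144; P(data | jar B) = (10/12)(2/12) = 5/36.
The prior-weighted likelihoods are 1/2 · 11/144 = 11/288, 1/2 · 5/36 = 5/72; summing to 31/288.
The posterior is then P(jar A | data) = 11/31, P(jar B | data) = 20/31.
Averaging over the posterior, P(red next | data) = (11/12)(11/31) + (5/6)(20/31) = 107/124.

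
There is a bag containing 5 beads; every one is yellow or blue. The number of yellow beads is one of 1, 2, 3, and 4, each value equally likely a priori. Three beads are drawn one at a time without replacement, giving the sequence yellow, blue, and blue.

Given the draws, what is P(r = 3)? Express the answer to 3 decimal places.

0.200

The likelihood of the observed sequence under each hypothesis: P(data | r = 1) = (1/5)(4/4)(3/3) = 1/5; P(data | r = 2) = (2/5)(3/4)(2/3) = 1/5; P(data | r = 3) = (3/5)(2/4)(1/3) = 1/10; P(data | r = 4) = (4/5)(1/4)(0/3) = 0.
The prior-weighted likelihoods are 1/4 · 1/5 = 1/20, 1/4 · 1/5 = 1/20, 1/4 · 1/10 = 1/40, 1/4 · 0 = 0; summing to 1/8.
By Bayes' rule, P(r = 3 | data) = (1/40) / (1/8) = 1/5.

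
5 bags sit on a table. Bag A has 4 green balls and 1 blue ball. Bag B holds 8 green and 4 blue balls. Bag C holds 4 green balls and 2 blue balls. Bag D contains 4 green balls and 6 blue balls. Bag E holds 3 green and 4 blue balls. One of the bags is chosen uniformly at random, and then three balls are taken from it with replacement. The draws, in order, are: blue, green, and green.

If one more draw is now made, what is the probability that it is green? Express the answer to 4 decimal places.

Compute the likelihood of the observed sequence for each case: P(data | bag A) = (1/5)(4/5)(4/5) = 0.128; P(data | bag B) = (4/12)(8/12)(8/12) = 0.14815; P(data | bag C) = (2/6)(4/6)(4/6) = 0.14815; P(data | bag D) = (6/10)(4/10)(4/10) = 0.096; P(data | bag E) = (4/7)(3/7)(3/7) = 0.10496.
Multiplying each by its prior: 1/5 · 0.128 = 0.0256, 1/5 · 0.14815 = 0.02963, 1/5 · 0.14815 = 0.02963, 1/5 · 0.096 = 0.0192, 1/5 · 0.10496 = 0.020991; summing to 0.12505.
Normalising, the posterior is P(bag A | data) = 0.20472, P(bag B | data) = 0.23694, P(bag C | data) = 0.23694, P(bag D | data) = 0.15354, P(bag E | data) = 0.16786.
The predictive probability is P(green next | data) = (4/5)(0.20472) + (2/3)(0.23694) + (2/3)(0.23694) + (2/5)(0.15354) + (3/7)(0.16786) = 0.61305.

0.6131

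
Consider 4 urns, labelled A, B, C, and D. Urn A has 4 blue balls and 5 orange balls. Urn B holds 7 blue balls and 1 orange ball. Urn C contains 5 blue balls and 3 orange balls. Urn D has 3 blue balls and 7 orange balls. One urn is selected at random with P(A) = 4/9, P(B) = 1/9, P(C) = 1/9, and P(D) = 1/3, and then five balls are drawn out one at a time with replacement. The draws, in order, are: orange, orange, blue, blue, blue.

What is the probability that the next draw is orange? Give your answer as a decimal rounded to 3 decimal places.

0.530

Compute the likelihood of the observed sequence for each case: P(data | urn A) = (5/9)(5/9)(4/9)(4/9)(4/9) = 0.027096; P(data | urn B) = (1/8)(1/8)(7/8)(7/8)(7/8) = 0.010468; P(data | urn C) = (3/8)(3/8)(5/8)(5/8)(5/8) = 0.034332; P(data | urn D) = (7/10)(7/10)(3/10)(3/10)(3/10) = 0.01323.
Weighting by the prior gives 4/9 · 0.027096 = 0.012043, 1/9 · 0.010468 = 0.0011631, 1/9 · 0.034332 = 0.0038147, 1/3 · 0.01323 = 0.00441; with total 0.02143.
The posterior is then P(urn A | data) = 0.56194, P(urn B | data) = 0.054271, P(urn C | data) = 0.178, P(urn D | data) = 0.20578.
The predictive probability is P(orange next | data) = (5/9)(0.56194) + (1/8)(0.054271) + (3/8)(0.178) + (7/10)(0.20578) = 0.52977.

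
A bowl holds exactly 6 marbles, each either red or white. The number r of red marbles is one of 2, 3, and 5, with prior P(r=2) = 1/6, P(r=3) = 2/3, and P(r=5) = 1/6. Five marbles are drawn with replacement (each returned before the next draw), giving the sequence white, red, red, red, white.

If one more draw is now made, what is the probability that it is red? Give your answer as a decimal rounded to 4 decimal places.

Under each hypothesis, the probability of the observed sequence is: P(data | r = 2) = (4/6)(2/6)(2/6)(2/6)(4/6) = 0.016461; P(data | r = 3) = (3/6)(3/6)(3/6)(3/6)(3/6) = 0.03125; P(data | r = 5) = (1/6)(5/6)(5/6)(5/6)(1/6) = 0.016075.
Multiplying each by its prior: 1/6 · 0.016461 = 0.0027435, 2/3 · 0.03125 = 0.020833, 1/6 · 0.016075 = 0.0026792; summing to 0.026256.
Normalising, the posterior is P(r = 2 | data) = 0.10449, P(r = 3 | data) = 0.79347, P(r = 5 | data) = 0.10204.
The predictive probability is P(red next | data) = (1/3)(0.10449) + (1/2)(0.79347) + (5/6)(0.10204) = 0.5166.

0.5166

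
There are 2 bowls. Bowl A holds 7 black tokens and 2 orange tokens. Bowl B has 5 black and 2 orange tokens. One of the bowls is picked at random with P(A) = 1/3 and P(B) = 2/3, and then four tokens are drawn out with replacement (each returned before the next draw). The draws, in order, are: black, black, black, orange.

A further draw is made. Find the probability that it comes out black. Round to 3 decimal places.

0.736

The likelihood of the observed sequence under each hypothesis: P(data | bowl A) = (7/9)(7/9)(7/9)(2/9) = 0.10456; P(data | bowl B) = (5/7)(5/7)(5/7)(2/7) = 0.10412.
Weighting by the prior gives 1/3 · 0.10456 = 0.034852, 2/3 · 0.10412 = 0.069416; with total 0.10427.
The posterior is then P(bowl A | data) = 0.33426, P(bowl B | data) = 0.66574.
So P(black next | data) = Σ P(black next | H) P(H | data) = (7/9)(0.33426) + (5/7)(0.66574) = 0.73551.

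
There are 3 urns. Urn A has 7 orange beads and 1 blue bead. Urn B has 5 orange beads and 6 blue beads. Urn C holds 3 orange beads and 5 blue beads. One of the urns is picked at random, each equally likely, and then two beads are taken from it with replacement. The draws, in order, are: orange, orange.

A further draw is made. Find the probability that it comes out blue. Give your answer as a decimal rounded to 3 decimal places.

0.266

The likelihood of the observed sequence under each hypothesis: P(data | urn A) = (7/8)(7/8) = 0.76562; P(data | urn B) = (5/11)(5/11) = 0.20661; P(data | urn C) = (3/8)(3/8) = 0.14062.
Weighting by the prior gives 1/3 · 0.76562 = 0.25521, 1/3 · 0.20661 = 0.068871, 1/3 · 0.14062 = 0.046875; summing to 0.37095.
The posterior is then P(urn A | data) = 0.68798, P(urn B | data) = 0.18566, P(urn C | data) = 0.12636.
Averaging over the posterior, P(blue next | data) = (1/8)(0.68798) + (6/11)(0.18566) + (5/8)(0.12636) = 0.26624.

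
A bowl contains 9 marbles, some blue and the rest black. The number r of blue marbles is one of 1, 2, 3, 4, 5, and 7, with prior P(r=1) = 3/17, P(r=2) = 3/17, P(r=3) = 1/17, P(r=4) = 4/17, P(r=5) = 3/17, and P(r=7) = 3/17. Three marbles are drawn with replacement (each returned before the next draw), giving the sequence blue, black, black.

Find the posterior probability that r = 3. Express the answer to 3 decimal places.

Compute the likelihood of the observed sequence for each case: P(data | r = 1) = (1/9)(8/9)(8/9) = 0.087791; P(data | r = 2) = (2/9)(7/9)(7/9) = 0.13443; P(data | r = 3) = (3/9)(6/9)(6/9) = 0.14815; P(data | r = 4) = (4/9)(5/9)(5/9) = 0.13717; P(data | r = 5) = (5/9)(4/9)(4/9) = 0.10974; P(data | r = 7) = (7/9)(2/9)(2/9) = 0.038409.
Weighting by the prior gives 3/17 · 0.087791 = 0.015493, 3/17 · 0.13443 = 0.023723, 1/17 · 0.14815 = 0.0087146, 4/17 · 0.13717 = 0.032276, 3/17 · 0.10974 = 0.019366, 3/17 · 0.038409 = 0.006778; these sum to 0.10635.
Hence P(r = 3 | data) = (0.0087146) / (0.10635) = 0.081942.

0.082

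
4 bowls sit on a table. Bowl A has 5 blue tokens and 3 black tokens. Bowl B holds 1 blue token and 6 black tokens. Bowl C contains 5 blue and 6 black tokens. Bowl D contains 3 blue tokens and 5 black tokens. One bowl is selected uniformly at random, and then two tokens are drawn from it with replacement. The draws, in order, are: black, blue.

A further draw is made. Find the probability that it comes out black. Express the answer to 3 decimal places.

0.566

Under each hypothesis, the probability of the observed sequence is: P(data | bowl A) = (3/8)(5/8) = 0.23438; P(data | bowl B) = (6/7)(1/7) = 0.12245; P(data | bowl C) = (6/11)(5/11) = 0.24793; P(data | bowl D) = (5/8)(3/8) = 0.23438.
Multiplying each by its prior: 1/4 · 0.23438 = 0.058594, 1/4 · 0.12245 = 0.030612, 1/4 · 0.24793 = 0.061983, 1/4 · 0.23438 = 0.058594; these sum to 0.20978.
Normalising, the posterior is P(bowl A | data) = 0.27931, P(bowl B | data) = 0.14592, P(bowl C | data) = 0.29546, P(bowl D | data) = 0.27931.
The predictive probability is P(black next | data) = (3/8)(0.27931) + (6/7)(0.14592) + (6/11)(0.29546) + (5/8)(0.27931) = 0.56555.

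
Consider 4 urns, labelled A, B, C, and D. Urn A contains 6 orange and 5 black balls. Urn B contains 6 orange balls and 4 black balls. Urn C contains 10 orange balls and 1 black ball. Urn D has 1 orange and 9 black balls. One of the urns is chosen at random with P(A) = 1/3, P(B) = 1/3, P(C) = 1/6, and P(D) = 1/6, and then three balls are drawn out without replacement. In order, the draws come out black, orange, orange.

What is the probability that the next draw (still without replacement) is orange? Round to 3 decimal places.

Compute the likelihood of the observed sequence for each case: P(data | urn A) = (5/11)(6/10)(5/9) = 5/33; P(data | urn B) = (4/10)(6/9)(5/8) = 1/6; P(data | urn C) = (1/11)(10/10)(9/9) = 1/11; P(data | urn D) = (9/10)(1/9)(0/8) = 0.
Multiplying each by its prior: 1/3 · 5/33 = 5/99, 1/3 · 1/6 = 1/18, 1/6 · 1/11 = 1/66, 1/6 · 0 = 0; summing to 4/33.
Dividing through by the total gives posterior P(urn A | data) = 5/12, P(urn B | data) = 11/24, P(urn C | data) = 1/8, P(urn D | data) = 0.
So P(orange next | data) = Σ P(orange next | H) P(H | data) = (1/2)(5/12) + (4/7)(11/24) + (1)(1/8) = 25/42.

0.595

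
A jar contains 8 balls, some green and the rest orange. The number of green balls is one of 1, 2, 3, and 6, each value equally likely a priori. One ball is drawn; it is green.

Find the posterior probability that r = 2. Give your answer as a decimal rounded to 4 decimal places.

0.1667

Compute the likelihood of this draw for each case: P(data | r = 1) = (1/8) = 1/8; P(data | r = 2) = (2/8) = 1/4; P(data | r = 3) = (3/8) = 3/8; P(data | r = 6) = (6/8) = 3/4.
Weighting by the prior gives 1/4 · 1/8 = 1/32, 1/4 · 1/4 = 1/16, 1/4 · 3/8 = 3/32, 1/4 · 3/4 = 3/16; with total 3/8.
Therefore the posterior P(r = 2 | data) = (1/16) / (3/8) = 1/6.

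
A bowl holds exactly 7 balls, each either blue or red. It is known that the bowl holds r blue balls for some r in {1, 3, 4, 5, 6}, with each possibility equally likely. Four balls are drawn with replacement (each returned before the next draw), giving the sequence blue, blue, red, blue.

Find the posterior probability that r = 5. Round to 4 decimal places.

Under each hypothesis, the probability of the observed sequence is: P(data | r = 1) = (1/7)(1/7)(6/7)(1/7) = 0.002499; P(data | r = 3) = (3/7)(3/7)(4/7)(3/7) = 0.044981; P(data | r = 4) = (4/7)(4/7)(3/7)(4/7) = 0.079967; P(data | r = 5) = (5/7)(5/7)(2/7)(5/7) = 0.10412; P(data | r = 6) = (6/7)(6/7)(1/7)(6/7) = 0.089963.
Weighting by the prior gives 1/5 · 0.002499 = 0.00049979, 1/5 · 0.044981 = 0.0089963, 1/5 · 0.079967 = 0.015993, 1/5 · 0.10412 = 0.020825, 1/5 · 0.089963 = 0.017993; with total 0.064307.
By Bayes' rule, P(r = 5 | data) = (0.020825) / (0.064307) = 0.32383.

0.3238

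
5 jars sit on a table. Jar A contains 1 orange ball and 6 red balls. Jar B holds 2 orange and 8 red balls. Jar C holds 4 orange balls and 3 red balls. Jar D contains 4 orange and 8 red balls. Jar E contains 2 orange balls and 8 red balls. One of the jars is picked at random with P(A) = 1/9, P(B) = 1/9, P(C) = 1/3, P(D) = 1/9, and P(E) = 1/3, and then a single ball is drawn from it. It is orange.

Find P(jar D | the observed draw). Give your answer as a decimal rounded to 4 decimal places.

0.1115

Compute the likelihood of this draw for each case: P(data | jar A) = (1/7) = 1/7; P(data | jar B) = (2/10) = 1/5; P(data | jar C) = (4/7) = 4/7; P(data | jar D) = (4/12) = 1/3; P(data | jar E) = (2/10) = 1/5.
Weighting by the prior gives 1/9 · 1/7 = 1/63, 1/9 · 1/5 = 1/45, 1/3 · 4/7 = 4/21, 1/9 · 1/3 = 1/27, 1/3 · 1/5 = 1/15; these sum to 314/945.
Therefore the posterior P(jar D | data) = (1/27) / (314/945) = 35/314.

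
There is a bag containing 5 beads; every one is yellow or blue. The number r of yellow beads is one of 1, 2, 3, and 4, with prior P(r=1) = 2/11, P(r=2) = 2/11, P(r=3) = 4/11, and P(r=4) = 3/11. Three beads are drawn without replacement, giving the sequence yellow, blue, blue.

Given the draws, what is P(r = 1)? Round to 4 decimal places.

0.3333

For each hypothesis, P(data | H) works out to: P(data | r = 1) = (1/5)(4/4)(3/3) = 1/5; P(data | r = 2) = (2/5)(3/4)(2/3) = 1/5; P(data | r = 3) = (3/5)(2/4)(1/3) = 1/10; P(data | r = 4) = (4/5)(1/4)(0/3) = 0.
The prior-weighted likelihoods are 2/11 · 1/5 = 2/55, 2/11 · 1/5 = 2/55, 4/11 · 1/10 = 2/55, 3/11 · 0 = 0; summing to 6/55.
So P(r = 1 | data) = (2/55) / (6/55) = 1/3.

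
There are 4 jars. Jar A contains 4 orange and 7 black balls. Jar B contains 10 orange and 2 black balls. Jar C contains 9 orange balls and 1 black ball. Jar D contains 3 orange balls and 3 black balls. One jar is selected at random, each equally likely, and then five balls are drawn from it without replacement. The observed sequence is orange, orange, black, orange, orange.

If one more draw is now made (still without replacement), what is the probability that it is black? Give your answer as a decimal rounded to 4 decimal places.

0.0870

Under each hypothesis, the probability of the observed sequence is: P(data | jar A) = (4/11)(3/10)(7/9)(2/8)(1/7) = 0.0030303; P(data | jar B) = (10/12)(9/11)(2/10)(8/9)(7/8) = 0.10606; P(data | jar C) = (9/10)(8/9)(1/8)(7/7)(6/6) = 0.1; P(data | jar D) = (3/6)(2/5)(3/4)(1/3)(0/2) = 0.
The prior-weighted likelihoods are 1/4 · 0.0030303 = 0.00075758, 1/4 · 0.10606 = 0.026515, 1/4 · 0.1 = 0.025, 1/4 · 0 = 0; these sum to 0.052273.
Dividing through by the total gives posterior P(jar A | data) = 0.014493, P(jar B | data) = 0.50725, P(jar C | data) = 0.47826, P(jar D | data) = 0.
Averaging over the posterior, P(black next | data) = (1)(0.014493) + (1/7)(0.50725) + (0)(0.47826) = 0.086957.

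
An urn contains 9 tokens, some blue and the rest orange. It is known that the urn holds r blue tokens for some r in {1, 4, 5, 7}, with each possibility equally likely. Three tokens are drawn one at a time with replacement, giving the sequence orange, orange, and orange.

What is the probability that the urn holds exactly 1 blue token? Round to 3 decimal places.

For each hypothesis, P(data | H) works out to: P(data | r = 1) = (8/9)(8/9)(8/9) = 0.70233; P(data | r = 4) = (5/9)(5/9)(5/9) = 0.17147; P(data | r = 5) = (4/9)(4/9)(4/9) = 0.087791; P(data | r = 7) = (2/9)(2/9)(2/9) = 0.010974.
Multiplying each by its prior: 1/4 · 0.70233 = 0.17558, 1/4 · 0.17147 = 0.042867, 1/4 · 0.087791 = 0.021948, 1/4 · 0.010974 = 0.0027435; these sum to 0.24314.
Therefore the posterior P(r = 1 | data) = (0.17558) / (0.24314) = 0.72214.

0.722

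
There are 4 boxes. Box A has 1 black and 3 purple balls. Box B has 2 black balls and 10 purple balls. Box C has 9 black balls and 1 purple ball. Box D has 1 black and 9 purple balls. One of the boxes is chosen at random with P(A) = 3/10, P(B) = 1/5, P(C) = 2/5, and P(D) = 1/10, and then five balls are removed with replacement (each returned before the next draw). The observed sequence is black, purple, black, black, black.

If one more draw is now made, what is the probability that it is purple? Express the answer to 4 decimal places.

0.1247

Compute the likelihood of the observed sequence for each case: P(data | box A) = (1/4)(3/4)(1/4)(1/4)(1/4) = 0.0029297; P(data | box B) = (2/12)(10/12)(2/12)(2/12)(2/12) = 0.000643; P(data | box C) = (9/10)(1/10)(9/10)(9/10)(9/10) = 0.06561; P(data | box D) = (1/10)(9/10)(1/10)(1/10)(1/10) = 9e-05.
Weighting by the prior gives 3/10 · 0.0029297 = 0.00087891, 1/5 · 0.000643 = 0.0001286, 2/5 · 0.06561 = 0.026244, 1/10 · 9e-05 = 9e-06; summing to 0.027261.
The posterior is then P(box A | data) = 0.032241, P(box B | data) = 0.0047175, P(box C | data) = 0.96271, P(box D | data) = 0.00033015.
The predictive probability is P(purple next | data) = (3/4)(0.032241) + (5/6)(0.0047175) + (1/10)(0.96271) + (9/10)(0.00033015) = 0.12468.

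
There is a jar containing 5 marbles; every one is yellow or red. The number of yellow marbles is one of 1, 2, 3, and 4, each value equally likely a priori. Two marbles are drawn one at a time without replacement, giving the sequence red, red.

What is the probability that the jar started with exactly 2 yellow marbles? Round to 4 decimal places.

0.3000

The likelihood of the observed sequence under each hypothesis: P(data | r = 1) = (4/5)(3/4) = 3/5; P(data | r = 2) = (3/5)(2/4) = 3/10; P(data | r = 3) = (2/5)(1/4) = 1/10; P(data | r = 4) = (1/5)(0/4) = 0.
Multiplying each by its prior: 1/4 · 3/5 = 3/20, 1/4 · 3/10 = 3/40, 1/4 · 1/10 = 1/40, 1/4 · 0 = 0; summing to 1/4.
Therefore the posterior P(r = 2 | data) = (3/40) / (1/4) = 3/10.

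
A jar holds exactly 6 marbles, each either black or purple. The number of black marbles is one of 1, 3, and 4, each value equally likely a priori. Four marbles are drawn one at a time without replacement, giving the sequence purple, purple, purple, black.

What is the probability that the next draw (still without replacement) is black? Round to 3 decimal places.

0.231

Compute the likelihood of the observed sequence for each case: P(data | r = 1) = (5/6)(4/5)(3/4)(1/3) = 1/6; P(data | r = 3) = (3/6)(2/5)(1/4)(3/3) = 1/20; P(data | r = 4) = (2/6)(1/5)(0/4) = 0.
The prior-weighted likelihoods are 1/3 · 1/6 = 1/18, 1/3 · 1/20 = 1/60, 1/3 · 0 = 0; these sum to 13/180.
Dividing through by the total gives posterior P(r = 1 | data) = 10/13, P(r = 3 | data) = 3/13, P(r = 4 | data) = 0.
So P(black next | data) = Σ P(black next | H) P(H | data) = (0)(10/13) + (1)(3/13) = 3/13.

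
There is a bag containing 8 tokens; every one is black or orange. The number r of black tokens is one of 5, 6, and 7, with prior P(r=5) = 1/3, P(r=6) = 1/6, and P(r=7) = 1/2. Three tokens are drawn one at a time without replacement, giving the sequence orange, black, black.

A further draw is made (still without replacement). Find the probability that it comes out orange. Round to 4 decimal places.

0.1961

Compute the likelihood of the observed sequence for each case: P(data | r = 5) = (3/8)(5/7)(4/6) = 5/28; P(data | r = 6) = (2/8)(6/7)(5/6) = 5/28; P(data | r = 7) = (1/8)(7/7)(6/6) = 1/8.
The prior-weighted likelihoods are 1/3 · 5/28 = 5/84, 1/6 · 5/28 = 5/168, 1/2 · 1/8 = 1/16; summing to 17/112.
The posterior is then P(r = 5 | data) = 20/51, P(r = 6 | data) = 10/51, P(r = 7 | data) = 7/17.
Averaging over the posterior, P(orange next | data) = (2/5)(20/51) + (1/5)(10/51) + (0)(7/17) = 10/51.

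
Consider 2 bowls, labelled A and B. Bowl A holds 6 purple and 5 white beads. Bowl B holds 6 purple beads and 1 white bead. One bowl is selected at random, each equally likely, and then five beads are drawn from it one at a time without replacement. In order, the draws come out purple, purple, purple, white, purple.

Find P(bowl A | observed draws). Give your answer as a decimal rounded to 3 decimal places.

0.185

For each hypothesis, P(data | H) works out to: P(data | bowl A) = (6/11)(5/10)(4/9)(5/8)(3/7) = 5/154; P(data | bowl B) = (6/7)(5/6)(4/5)(1/4)(3/3) = 1/7.
Multiplying each by its prior: 1/2 · 5/154 = 5/308, 1/2 · 1/7 = 1/14; these sum to 27/308.
By Bayes' rule, P(bowl A | data) = (5/308) / (27/308) = 5/27.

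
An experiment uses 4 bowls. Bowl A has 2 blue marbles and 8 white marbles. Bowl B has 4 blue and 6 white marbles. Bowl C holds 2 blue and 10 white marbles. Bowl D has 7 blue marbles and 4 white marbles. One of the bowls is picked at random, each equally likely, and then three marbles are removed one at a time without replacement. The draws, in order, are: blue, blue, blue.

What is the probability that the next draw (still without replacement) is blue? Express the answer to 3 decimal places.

0.451

Compute the likelihood of the observed sequence for each case: P(data | bowl A) = (2/10)(1/9)(0/8) = 0; P(data | bowl B) = (4/10)(3/9)(2/8) = 1/30; P(data | bowl C) = (2/12)(1/11)(0/10) = 0; P(data | bowl D) = (7/11)(6/10)(5/9) = 7/33.
Weighting by the prior gives 1/4 · 0 = 0, 1/4 · 1/30 = 1/120, 1/4 · 0 = 0, 1/4 · 7/33 = 7/132; with total 27/440.
Dividing through by the total gives posterior P(bowl A | data) = 0, P(bowl B | data) = 11/81, P(bowl C | data) = 0, P(bowl D | data) = 70/81.
Averaging over the posterior, P(blue next | data) = (1/7)(11/81) + (1/2)(70/81) = 256/567.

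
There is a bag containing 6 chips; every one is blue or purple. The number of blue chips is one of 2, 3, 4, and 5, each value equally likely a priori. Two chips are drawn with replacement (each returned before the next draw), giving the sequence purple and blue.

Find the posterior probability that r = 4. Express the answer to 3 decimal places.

0.267

Under each hypothesis, the probability of the observed sequence is: P(data | r = 2) = (4/6)(2/6) = 2/9; P(data | r = 3) = (3/6)(3/6) = 1/4; P(data | r = 4) = (2/6)(4/6) = 2/9; P(data | r = 5) = (1/6)(5/6) = 5/36.
Weighting by the prior gives 1/4 · 2/9 = 1/18, 1/4 · 1/4 = 1/16, 1/4 · 2/9 = 1/18, 1/4 · 5/36 = 5/144; summing to 5/24.
By Bayes' rule, P(r = 4 | data) = (1/18) / (5/24) = 4/15.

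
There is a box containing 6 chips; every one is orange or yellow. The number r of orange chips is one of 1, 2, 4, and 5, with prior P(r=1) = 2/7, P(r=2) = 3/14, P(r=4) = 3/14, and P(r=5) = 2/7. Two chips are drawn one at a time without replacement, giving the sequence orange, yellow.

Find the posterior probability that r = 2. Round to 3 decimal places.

For each hypothesis, P(data | H) works out to: P(data | r = 1) = (1/6)(5/5) = 1/6; P(data | r = 2) = (2/6)(4/5) = 4/15; P(data | r = 4) = (4/6)(2/5) = 4/15; P(data | r = 5) = (5/6)(1/5) = 1/6.
Multiplying each by its prior: 2/7 · 1/6 = 1/21, 3/14 · 4/15 = 2/35, 3/14 · 4/15 = 2/35, 2/7 · 1/6 = 1/21; summing to 22/105.
Hence P(r = 2 | data) = (2/35) / (22/105) = 3/11.

0.273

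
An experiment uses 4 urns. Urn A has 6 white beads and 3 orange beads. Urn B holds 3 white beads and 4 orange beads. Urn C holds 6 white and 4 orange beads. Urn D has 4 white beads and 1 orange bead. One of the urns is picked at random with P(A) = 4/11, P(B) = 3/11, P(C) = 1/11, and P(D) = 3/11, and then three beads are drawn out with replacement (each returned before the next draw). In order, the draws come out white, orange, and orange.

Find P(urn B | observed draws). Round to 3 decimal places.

0.462

For each hypothesis, P(data | H) works out to: P(data | urn A) = (6/9)(3/9)(3/9) = 0.074074; P(data | urn B) = (3/7)(4/7)(4/7) = 0.13994; P(data | urn C) = (6/10)(4/10)(4/10) = 0.096; P(data | urn D) = (4/5)(1/5)(1/5) = 0.032.
Weighting by the prior gives 4/11 · 0.074074 = 0.026936, 3/11 · 0.13994 = 0.038166, 1/11 · 0.096 = 0.0087273, 3/11 · 0.032 = 0.0087273; with total 0.082556.
By Bayes' rule, P(urn B | data) = (0.038166) / (0.082556) = 0.4623.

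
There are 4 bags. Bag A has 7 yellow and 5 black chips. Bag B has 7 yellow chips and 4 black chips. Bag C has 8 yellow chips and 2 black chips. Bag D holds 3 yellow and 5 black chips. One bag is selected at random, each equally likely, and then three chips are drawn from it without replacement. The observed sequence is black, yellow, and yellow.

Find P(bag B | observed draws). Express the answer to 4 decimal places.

Under each hypothesis, the probability of the observed sequence is: P(data | bag A) = (5/12)(7/11)(6/10) = 0.15909; P(data | bag B) = (4/11)(7/10)(6/9) = 0.1697; P(data | bag C) = (2/10)(8/9)(7/8) = 0.15556; P(data | bag D) = (5/8)(3/7)(2/6) = 0.089286.
Weighting by the prior gives 1/4 · 0.15909 = 0.039773, 1/4 · 0.1697 = 0.042424, 1/4 · 0.15556 = 0.038889, 1/4 · 0.089286 = 0.022321; with total 0.14341.
So P(bag B | data) = (0.042424) / (0.14341) = 0.29583.

0.2958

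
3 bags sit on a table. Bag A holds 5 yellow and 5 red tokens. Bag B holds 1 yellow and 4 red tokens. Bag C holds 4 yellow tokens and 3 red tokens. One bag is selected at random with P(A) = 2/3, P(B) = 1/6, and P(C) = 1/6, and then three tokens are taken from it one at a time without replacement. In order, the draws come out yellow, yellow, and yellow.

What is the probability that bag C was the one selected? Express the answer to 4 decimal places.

0.2553

Under each hypothesis, the probability of the observed sequence is: P(data | bag A) = (5/10)(4/9)(3/8) = 1/12; P(data | bag B) = (1/5)(0/4) = 0; P(data | bag C) = (4/7)(3/6)(2/5) = 4/35.
Weighting by the prior gives 2/3 · 1/12 = 1/18, 1/6 · 0 = 0, 1/6 · 4/35 = 2/105; these sum to 47/630.
By Bayes' rule, P(bag C | data) = (2/105) / (47/630) = 12/47.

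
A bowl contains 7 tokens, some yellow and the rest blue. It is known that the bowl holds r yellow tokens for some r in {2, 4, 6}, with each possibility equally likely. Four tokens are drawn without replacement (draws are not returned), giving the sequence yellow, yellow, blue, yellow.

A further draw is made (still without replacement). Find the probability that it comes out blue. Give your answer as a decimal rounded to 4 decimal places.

For each hypothesis, P(data | H) works out to: P(data | r = 2) = (2/7)(1/6)(5/5)(0/4) = 0; P(data | r = 4) = (4/7)(3/6)(3/5)(2/4) = 3/35; P(data | r = 6) = (6/7)(5/6)(1/5)(4/4) = 1/7.
The prior-weighted likelihoods are 1/3 · 0 = 0, 1/3 · 3/35 = 1/35, 1/3 · 1/7 = 1/21; these sum to 8/105.
Dividing through by the total gives posterior P(r = 2 | data) = 0, P(r = 4 | data) = 3/8, P(r = 6 | data) = 5/8.
Averaging over the posterior, P(blue next | data) = (2/3)(3/8) + (0)(5/8) = 1/4.

0.2500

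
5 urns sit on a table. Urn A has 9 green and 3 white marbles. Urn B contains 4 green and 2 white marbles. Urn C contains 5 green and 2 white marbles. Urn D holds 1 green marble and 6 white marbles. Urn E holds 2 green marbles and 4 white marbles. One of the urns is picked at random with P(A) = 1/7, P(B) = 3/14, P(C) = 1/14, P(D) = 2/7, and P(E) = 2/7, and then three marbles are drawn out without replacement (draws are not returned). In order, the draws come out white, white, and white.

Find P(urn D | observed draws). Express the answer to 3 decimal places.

0.739

The likelihood of the observed sequence under each hypothesis: P(data | urn A) = (3/12)(2/11)(1/10) = 0.0045455; P(data | urn B) = (2/6)(1/5)(0/4) = 0; P(data | urn C) = (2/7)(1/6)(0/5) = 0; P(data | urn D) = (6/7)(5/6)(4/5) = 0.57143; P(data | urn E) = (4/6)(3/5)(2/4) = 0.2.
Multiplying each by its prior: 1/7 · 0.0045455 = 0.00064935, 3/14 · 0 = 0, 1/14 · 0 = 0, 2/7 · 0.57143 = 0.16327, 2/7 · 0.2 = 0.057143; these sum to 0.22106.
Hence P(urn D | data) = (0.16327) / (0.22106) = 0.73856.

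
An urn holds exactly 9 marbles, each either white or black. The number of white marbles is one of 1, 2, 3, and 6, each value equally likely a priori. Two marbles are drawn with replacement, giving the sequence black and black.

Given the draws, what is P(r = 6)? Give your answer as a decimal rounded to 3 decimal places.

0.057

The likelihood of the observed sequence under each hypothesis: P(data | r = 1) = (8/9)(8/9) = 64/81; P(data | r = 2) = (7/9)(7/9) = 49/81; P(data | r = 3) = (6/9)(6/9) = 4/9; P(data | r = 6) = (3/9)(3/9) = 1/9.
The prior-weighted likelihoods are 1/4 · 64/81 = 16/81, 1/4 · 49/81 = 49/324, 1/4 · 4/9 = 1/9, 1/4 · 1/9 = 1/36; these sum to 79/162.
So P(r = 6 | data) = (1/36) / (79/162) = 9/158.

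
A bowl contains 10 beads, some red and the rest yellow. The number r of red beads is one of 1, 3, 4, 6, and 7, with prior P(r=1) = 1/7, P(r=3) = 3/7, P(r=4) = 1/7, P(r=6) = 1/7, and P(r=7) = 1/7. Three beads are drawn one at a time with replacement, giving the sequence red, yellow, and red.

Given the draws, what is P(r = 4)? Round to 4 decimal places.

Compute the likelihood of the observed sequence for each case: P(data | r = 1) = (1/10)(9/10)(1/10) = 0.009; P(data | r = 3) = (3/10)(7/10)(3/10) = 0.063; P(data | r = 4) = (4/10)(6/10)(4/10) = 0.096; P(data | r = 6) = (6/10)(4/10)(6/10) = 0.144; P(data | r = 7) = (7/10)(3/10)(7/10) = 0.147.
The prior-weighted likelihoods are 1/7 · 0.009 = 0.0012857, 3/7 · 0.063 = 0.027, 1/7 · 0.096 = 0.013714, 1/7 · 0.144 = 0.020571, 1/7 · 0.147 = 0.021; these sum to 0.083571.
Hence P(r = 4 | data) = (0.013714) / (0.083571) = 0.1641.

0.1641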